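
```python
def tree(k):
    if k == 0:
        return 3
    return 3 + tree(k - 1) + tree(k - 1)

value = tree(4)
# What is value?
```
Call trace (a repeated sub-call is expanded the first time; later identical calls just restate its return value):
tree(k=4)
  tree(k=3)
    tree(k=2)
      tree(k=1)
        tree(k=0)
        -> return 3
        tree(k=0)
        -> return 3
      -> return 9
      tree(k=1) -> return 9  (same call as traced above)
    -> return 21
    tree(k=2) -> return 21  (same call as traced above)
  -> return 45
  tree(k=3) -> return 45  (same call as traced above)
-> return 93

Final answer: 93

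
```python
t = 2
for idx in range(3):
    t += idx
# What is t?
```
Trace:
  t=2
  t=2, idx=0
  t=3, idx=1
  t=5, idx=2

Final answer: 5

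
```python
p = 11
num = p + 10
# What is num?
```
Trace:
  p=11
  p=11, num=21

Final answer: 21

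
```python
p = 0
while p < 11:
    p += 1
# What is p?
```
Trace:
  p=0
  p=1
  p=2
  p=3
  p=4
  p=5
  p=6
  p=7
  p=8
  p=9
  p=10
  p=11

Final answer: 11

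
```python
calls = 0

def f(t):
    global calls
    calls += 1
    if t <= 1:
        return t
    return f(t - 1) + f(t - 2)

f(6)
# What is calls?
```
Call trace (a repeated sub-call is expanded the first time; later identical calls just restate its return value):
f(t=6)
  f(t=5)
    f(t=4)
      f(t=3)
        f(t=2)
          f(t=1)
          -> return 1
          f(t=0)
          -> return 0
        -> return 1
        f(t=1)
        -> return 1
      -> return 2
      f(t=2) -> return 1  (same call as traced above)
    -> return 3
    f(t=3) -> return 2  (same call as traced above)
  -> return 5
  f(t=4) -> return 3  (same call as traced above)
-> return 8

calls is incremented once per call, so count the calls in each subtree. Let C(t) = number of calls made by f(t).
C(0) = C(1) = 1 (base case, no recursion); C(t) = 1 + C(t - 1) + C(t - 2) otherwise.
C(2) = 1 + C(1) + C(0) = 1 + 1 + 1 = 3
C(3) = 1 + C(2) + C(1) = 1 + 3 + 1 = 5
C(4) = 1 + C(3) + C(2) = 1 + 5 + 3 = 9
C(5) = 1 + C(4) + C(3) = 1 + 9 + 5 = 15
C(6) = 1 + C(5) + C(4) = 1 + 15 + 9 = 25
calls = C(6) = 25

Final answer: 25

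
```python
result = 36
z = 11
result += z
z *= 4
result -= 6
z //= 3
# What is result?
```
Trace:
  result=36
  result=36, z=11
  result=47, z=11
  result=47, z=44
  result=41, z=44
  result=41, z=14

Final answer: 41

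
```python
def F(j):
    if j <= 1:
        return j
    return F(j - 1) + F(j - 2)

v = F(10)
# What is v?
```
Call trace (a repeated sub-call is expanded the first time; later identical calls just restate its return value):
F(j=10)
  F(j=9)
    F(j=8)
      F(j=7)
        F(j=6)
          F(j=5)
            F(j=4)
              F(j=3)
                F(j=2)
                  F(j=1)
                  -> return 1
                  F(j=0)
                  -> return 0
                -> return 1
                F(j=1)
                -> return 1
              -> return 2
              F(j=2) -> return 1  (same call as traced above)
            -> return 3
            F(j=3) -> return 2  (same call as traced above)
          -> return 5
          F(j=4) -> return 3  (same call as traced above)
        -> return 8
        F(j=5) -> return 5  (same call as traced above)
      -> return 13
      F(j=6) -> return 8  (same call as traced above)
    -> return 21
    F(j=7) -> return 13  (same call as traced above)
  -> return 34
  F(j=8) -> return 21  (same call as traced above)
-> return 55

Final answer: 55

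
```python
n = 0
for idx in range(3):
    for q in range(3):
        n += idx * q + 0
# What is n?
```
Trace:
  n=0
  n=0, idx=0, q=0
  n=0, idx=0, q=1
  n=0, idx=0, q=2
  n=0, idx=1, q=0
  n=1, idx=1, q=1
  n=3, idx=1, q=2
  n=3, idx=2, q=0
  n=5, idx=2, q=1
  n=9, idx=2, q=2

Final answer: 9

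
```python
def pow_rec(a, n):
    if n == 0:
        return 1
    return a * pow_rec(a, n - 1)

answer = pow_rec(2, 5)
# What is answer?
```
Call trace:
pow_rec(a=2, n=5)
  pow_rec(a=2, n=4)
    pow_rec(a=2, n=3)
      pow_rec(a=2, n=2)
        pow_rec(a=2, n=1)
          pow_rec(a=2, n=0)
          -> return 1
        -> return 2
      -> return 4
    -> return 8
  -> return 16
-> return 32

Final answer: 32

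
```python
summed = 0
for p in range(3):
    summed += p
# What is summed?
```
Trace:
  summed=0
  summed=0, p=0
  summed=1, p=1
  summed=3, p=2

Final answer: 3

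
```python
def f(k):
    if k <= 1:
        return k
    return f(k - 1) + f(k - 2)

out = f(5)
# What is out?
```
Call trace (a repeated sub-call is expanded the first time; later identical calls just restate its return value):
f(k=5)
  f(k=4)
    f(k=3)
      f(k=2)
        f(k=1)
        -> return 1
        f(k=0)
        -> return 0
      -> return 1
      f(k=1)
      -> return 1
    -> return 2
    f(k=2) -> return 1  (same call as traced above)
  -> return 3
  f(k=3) -> return 2  (same call as traced above)
-> return 5

Final answer: 5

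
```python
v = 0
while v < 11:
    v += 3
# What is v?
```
Trace:
  v=0
  v=3
  v=6
  v=9
  v=12

Final answer: 12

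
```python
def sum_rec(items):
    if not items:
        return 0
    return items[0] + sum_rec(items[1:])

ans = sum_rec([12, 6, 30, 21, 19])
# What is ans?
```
Call trace:
sum_rec(items=[12, 6, 30, 21, 19])
  sum_rec(items=[6, 30, 21, 19])
    sum_rec(items=[30, 21, 19])
      sum_rec(items=[21, 19])
        sum_rec(items=[19])
          sum_rec(items=[])
          -> return 0
        -> return 19
      -> return 40
    -> return 70
  -> return 76
-> return 88

Final answer: 88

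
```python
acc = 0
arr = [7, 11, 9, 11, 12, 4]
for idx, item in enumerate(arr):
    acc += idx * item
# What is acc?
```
Trace:
  acc=0
  acc=0, idx=0, item=7
  acc=11, idx=1, item=11
  acc=29, idx=2, item=9
  acc=62, idx=3, item=11
  acc=110, idx=4, item=12
  acc=130, idx=5, item=4

Final answer: 130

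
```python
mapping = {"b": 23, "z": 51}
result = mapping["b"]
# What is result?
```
Trace:
  mapping={'b': 23, 'z': 51}
  mapping={'b': 23, 'z': 51}, result=23

Final answer: 23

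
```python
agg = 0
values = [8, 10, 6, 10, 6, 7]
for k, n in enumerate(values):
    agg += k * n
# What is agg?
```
Trace:
  agg=0
  agg=0, k=0, n=8
  agg=10, k=1, n=10
  agg=22, k=2, n=6
  agg=52, k=3, n=10
  agg=76, k=4, n=6
  agg=111, k=5, n=7

Final answer: 111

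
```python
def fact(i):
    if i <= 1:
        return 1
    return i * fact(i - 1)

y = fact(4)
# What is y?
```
Call trace:
fact(i=4)
  fact(i=3)
    fact(i=2)
      fact(i=1)
      -> return 1
    -> return 2
  -> return 6
-> return 24

Final answer: 24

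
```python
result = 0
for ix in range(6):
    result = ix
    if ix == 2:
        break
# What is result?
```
Trace:
  result=0
  result=0, ix=0
  result=1, ix=1
  result=2, ix=2

Final answer: 2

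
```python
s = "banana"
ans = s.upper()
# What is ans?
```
Trace:
  s='banana'
  s='banana', ans='BANANA'

Final answer: 'BANANA'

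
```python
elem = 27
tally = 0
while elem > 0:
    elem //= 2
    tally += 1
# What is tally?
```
Trace:
  elem=27
  elem=27, tally=0
  elem=13, tally=1
  elem=6, tally=2
  elem=3, tally=3
  elem=1, tally=4
  elem=0, tally=5

Final answer: 5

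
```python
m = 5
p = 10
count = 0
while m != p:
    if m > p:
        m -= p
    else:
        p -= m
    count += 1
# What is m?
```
Trace:
  m=5
  m=5, p=10
  m=5, p=10, count=0
  m=5, p=5, count=1

Final answer: 5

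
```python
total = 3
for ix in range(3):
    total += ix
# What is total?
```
Trace:
  total=3
  total=3, ix=0
  total=4, ix=1
  total=6, ix=2

Final answer: 6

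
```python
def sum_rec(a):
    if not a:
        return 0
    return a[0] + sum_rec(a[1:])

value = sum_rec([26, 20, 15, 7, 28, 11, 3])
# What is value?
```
Call trace:
sum_rec(a=[26, 20, 15, 7, 28, 11, 3])
  sum_rec(a=[20, 15, 7, 28, 11, 3])
    sum_rec(a=[15, 7, 28, 11, 3])
      sum_rec(a=[7, 28, 11, 3])
        sum_rec(a=[28, 11, 3])
          sum_rec(a=[11, 3])
            sum_rec(a=[3])
              sum_rec(a=[])
              -> return 0
            -> return 3
          -> return 14
        -> return 42
      -> return 49
    -> return 64
  -> return 84
-> return 110

Final answer: 110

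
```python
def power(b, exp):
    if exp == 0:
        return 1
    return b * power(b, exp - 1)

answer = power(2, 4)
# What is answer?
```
Call trace:
power(b=2, exp=4)
  power(b=2, exp=3)
    power(b=2, exp=2)
      power(b=2, exp=1)
        power(b=2, exp=0)
        -> return 1
      -> return 2
    -> return 4
  -> return 8
-> return 16

Final answer: 16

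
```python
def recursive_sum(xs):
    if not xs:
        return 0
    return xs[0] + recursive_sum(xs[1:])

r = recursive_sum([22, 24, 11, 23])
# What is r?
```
Call trace:
recursive_sum(xs=[22, 24, 11, 23])
  recursive_sum(xs=[24, 11, 23])
    recursive_sum(xs=[11, 23])
      recursive_sum(xs=[23])
        recursive_sum(xs=[])
        -> return 0
      -> return 23
    -> return 34
  -> return 58
-> return 80

Final answer: 80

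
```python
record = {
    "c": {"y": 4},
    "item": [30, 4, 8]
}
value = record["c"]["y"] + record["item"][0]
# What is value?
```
Trace:
  record={'c': {'y': 4}, 'item': [30, 4, 8]}
  record={'c': {'y': 4}, 'item': [30, 4, 8]}, value=34

Final answer: 34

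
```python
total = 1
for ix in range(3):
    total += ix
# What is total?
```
Trace:
  total=1
  total=1, ix=0
  total=2, ix=1
  total=4, ix=2

Final answer: 4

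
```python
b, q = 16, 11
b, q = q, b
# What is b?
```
Trace:
  b=16, q=11
  b=11, q=16

Final answer: 11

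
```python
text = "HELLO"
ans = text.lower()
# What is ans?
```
Trace:
  text='HELLO'
  text='HELLO', ans='hello'

Final answer: 'hello'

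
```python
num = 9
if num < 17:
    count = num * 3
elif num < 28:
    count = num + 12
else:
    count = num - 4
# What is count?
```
Trace:
  num=9
  num=9, count=27

Final answer: 27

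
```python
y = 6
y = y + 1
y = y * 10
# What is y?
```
Trace:
  y=6
  y=7
  y=70

Final answer: 70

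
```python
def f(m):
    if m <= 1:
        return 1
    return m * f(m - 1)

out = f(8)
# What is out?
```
Call trace:
f(m=8)
  f(m=7)
    f(m=6)
      f(m=5)
        f(m=4)
          f(m=3)
            f(m=2)
              f(m=1)
              -> return 1
            -> return 2
          -> return 6
        -> return 24
      -> return 120
    -> return 720
  -> return 5040
-> return 40320

Final answer: 40320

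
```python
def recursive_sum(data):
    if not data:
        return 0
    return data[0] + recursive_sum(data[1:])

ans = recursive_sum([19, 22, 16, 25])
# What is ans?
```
Call trace:
recursive_sum(data=[19, 22, 16, 25])
  recursive_sum(data=[22, 16, 25])
    recursive_sum(data=[16, 25])
      recursive_sum(data=[25])
        recursive_sum(data=[])
        -> return 0
      -> return 25
    -> return 41
  -> return 63
-> return 82

Final answer: 82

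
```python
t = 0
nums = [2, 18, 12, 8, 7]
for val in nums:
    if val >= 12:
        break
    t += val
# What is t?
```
Trace:
  t=0
  t=2, val=2
  t=2, val=18

Final answer: 2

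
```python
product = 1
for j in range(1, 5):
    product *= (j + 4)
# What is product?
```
Trace:
  product=1
  product=5, j=1
  product=30, j=2
  product=210, j=3
  product=1680, j=4

Final answer: 1680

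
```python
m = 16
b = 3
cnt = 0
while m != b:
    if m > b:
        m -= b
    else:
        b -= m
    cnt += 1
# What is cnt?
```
Trace:
  m=16
  m=16, b=3
  m=16, b=3, cnt=0
  m=13, b=3, cnt=1
  m=10, b=3, cnt=2
  m=7, b=3, cnt=3
  m=4, b=3, cnt=4
  m=1, b=3, cnt=5
  m=1, b=2, cnt=6
  m=1, b=1, cnt=7

Final answer: 7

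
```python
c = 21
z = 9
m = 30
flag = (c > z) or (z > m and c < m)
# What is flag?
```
Trace:
  c=21
  c=21, z=9
  c=21, z=9, m=30
  c=21, z=9, m=30, flag=True

Final answer: True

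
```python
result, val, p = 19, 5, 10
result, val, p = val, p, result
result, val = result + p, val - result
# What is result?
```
Trace:
  result=19, val=5, p=10
  result=5, val=10, p=19
  result=24, val=5, p=19

Final answer: 24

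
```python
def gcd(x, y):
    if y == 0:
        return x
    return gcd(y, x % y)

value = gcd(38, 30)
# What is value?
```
Call trace:
gcd(x=38, y=30)
  gcd(x=30, y=8)
    gcd(x=8, y=6)
      gcd(x=6, y=2)
        gcd(x=2, y=0)
        -> return 2
      -> return 2
    -> return 2
  -> return 2
-> return 2

Final answer: 2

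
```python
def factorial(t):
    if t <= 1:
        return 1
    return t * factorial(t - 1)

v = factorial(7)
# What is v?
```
Call trace:
factorial(t=7)
  factorial(t=6)
    factorial(t=5)
      factorial(t=4)
        factorial(t=3)
          factorial(t=2)
            factorial(t=1)
            -> return 1
          -> return 2
        -> return 6
      -> return 24
    -> return 120
  -> return 720
-> return 5040

Final answer: 5040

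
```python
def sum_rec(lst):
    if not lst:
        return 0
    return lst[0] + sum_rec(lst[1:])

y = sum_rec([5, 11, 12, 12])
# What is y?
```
Call trace:
sum_rec(lst=[5, 11, 12, 12])
  sum_rec(lst=[11, 12, 12])
    sum_rec(lst=[12, 12])
      sum_rec(lst=[12])
        sum_rec(lst=[])
        -> return 0
      -> return 12
    -> return 24
  -> return 35
-> return 40

Final answer: 40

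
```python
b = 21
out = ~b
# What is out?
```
Trace:
  b=21
  b=21, out=-22

Final answer: -22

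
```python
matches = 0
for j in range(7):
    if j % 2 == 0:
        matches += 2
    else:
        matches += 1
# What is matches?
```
Trace:
  matches=0
  matches=2, j=0
  matches=3, j=1
  matches=5, j=2
  matches=6, j=3
  matches=8, j=4
  matches=9, j=5
  matches=11, j=6

Final answer: 11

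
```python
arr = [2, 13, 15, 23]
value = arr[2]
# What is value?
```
Trace:
  arr=[2, 13, 15, 23]
  arr=[2, 13, 15, 23], value=15

Final answer: 15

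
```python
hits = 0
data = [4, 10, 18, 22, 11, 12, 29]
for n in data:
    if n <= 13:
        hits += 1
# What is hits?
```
Trace:
  hits=0
  hits=1, n=4
  hits=2, n=10
  hits=2, n=18
  hits=2, n=22
  hits=3, n=11
  hits=4, n=12
  hits=4, n=29

Final answer: 4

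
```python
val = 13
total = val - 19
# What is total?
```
Trace:
  val=13
  val=13, total=-6

Final answer: -6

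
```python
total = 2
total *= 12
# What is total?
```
Trace:
  total=2
  total=24

Final answer: 24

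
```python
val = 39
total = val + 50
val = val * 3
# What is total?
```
Trace:
  val=39
  val=39, total=89
  val=117, total=89

Final answer: 89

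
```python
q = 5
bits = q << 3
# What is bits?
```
Trace:
  q=5
  q=5, bits=40

Final answer: 40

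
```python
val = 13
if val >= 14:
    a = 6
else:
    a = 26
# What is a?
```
Trace:
  val=13
  val=13, a=26

Final answer: 26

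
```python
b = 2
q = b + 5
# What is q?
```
Trace:
  b=2
  b=2, q=7

Final answer: 7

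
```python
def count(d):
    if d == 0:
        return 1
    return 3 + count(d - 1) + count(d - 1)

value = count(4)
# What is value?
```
Call trace (a repeated sub-call is expanded the first time; later identical calls just restate its return value):
count(d=4)
  count(d=3)
    count(d=2)
      count(d=1)
        count(d=0)
        -> return 1
        count(d=0)
        -> return 1
      -> return 5
      count(d=1) -> return 5  (same call as traced above)
    -> return 13
    count(d=2) -> return 13  (same call as traced above)
  -> return 29
  count(d=3) -> return 29  (same call as traced above)
-> return 61

Final answer: 61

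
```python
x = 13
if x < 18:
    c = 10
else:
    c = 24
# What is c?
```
Trace:
  x=13
  x=13, c=10

Final answer: 10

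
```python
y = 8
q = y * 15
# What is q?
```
Trace:
  y=8
  y=8, q=120

Final answer: 120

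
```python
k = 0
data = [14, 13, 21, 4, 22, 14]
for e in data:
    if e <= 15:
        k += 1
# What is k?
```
Trace:
  k=0
  k=1, e=14
  k=2, e=13
  k=2, e=21
  k=3, e=4
  k=3, e=22
  k=4, e=14

Final answer: 4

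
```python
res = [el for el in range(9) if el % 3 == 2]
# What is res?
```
Trace:
  el=0
  el=1
  el=2
  el=3
  el=4
  el=5
  el=6
  el=7
  el=8
  res=[2, 5, 8]

Final answer: [2, 5, 8]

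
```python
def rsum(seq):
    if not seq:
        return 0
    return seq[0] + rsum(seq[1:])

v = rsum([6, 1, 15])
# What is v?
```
Call trace:
rsum(seq=[6, 1, 15])
  rsum(seq=[1, 15])
    rsum(seq=[15])
      rsum(seq=[])
      -> return 0
    -> return 15
  -> return 16
-> return 22

Final answer: 22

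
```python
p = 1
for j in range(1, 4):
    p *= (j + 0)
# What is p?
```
Trace:
  p=1
  p=1, j=1
  p=2, j=2
  p=6, j=3

Final answer: 6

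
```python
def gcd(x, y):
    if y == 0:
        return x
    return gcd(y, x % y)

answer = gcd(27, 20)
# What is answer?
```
Call trace:
gcd(x=27, y=20)
  gcd(x=20, y=7)
    gcd(x=7, y=6)
      gcd(x=6, y=1)
        gcd(x=1, y=0)
        -> return 1
      -> return 1
    -> return 1
  -> return 1
-> return 1

Final answer: 1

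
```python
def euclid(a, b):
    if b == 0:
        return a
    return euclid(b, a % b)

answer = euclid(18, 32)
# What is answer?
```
Call trace:
euclid(a=18, b=32)
  euclid(a=32, b=18)
    euclid(a=18, b=14)
      euclid(a=14, b=4)
        euclid(a=4, b=2)
          euclid(a=2, b=0)
          -> return 2
        -> return 2
      -> return 2
    -> return 2
  -> return 2
-> return 2

Final answer: 2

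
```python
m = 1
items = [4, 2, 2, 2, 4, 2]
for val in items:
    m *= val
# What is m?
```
Trace:
  m=1
  m=4, val=4
  m=8, val=2
  m=16, val=2
  m=32, val=2
  m=128, val=4
  m=256, val=2

Final answer: 256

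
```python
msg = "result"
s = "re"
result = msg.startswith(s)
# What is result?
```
Trace:
  msg='result'
  msg='result', s='re'
  msg='result', s='re', result=True

Final answer: True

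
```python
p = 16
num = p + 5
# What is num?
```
Trace:
  p=16
  p=16, num=21

Final answer: 21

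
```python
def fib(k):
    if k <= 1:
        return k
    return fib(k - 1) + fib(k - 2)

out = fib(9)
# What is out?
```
Call trace (a repeated sub-call is expanded the first time; later identical calls just restate its return value):
fib(k=9)
  fib(k=8)
    fib(k=7)
      fib(k=6)
        fib(k=5)
          fib(k=4)
            fib(k=3)
              fib(k=2)
                fib(k=1)
                -> return 1
                fib(k=0)
                -> return 0
              -> return 1
              fib(k=1)
              -> return 1
            -> return 2
            fib(k=2) -> return 1  (same call as traced above)
          -> return 3
          fib(k=3) -> return 2  (same call as traced above)
        -> return 5
        fib(k=4) -> return 3  (same call as traced above)
      -> return 8
      fib(k=5) -> return 5  (same call as traced above)
    -> return 13
    fib(k=6) -> return 8  (same call as traced above)
  -> return 21
  fib(k=7) -> return 13  (same call as traced above)
-> return 34

Final answer: 34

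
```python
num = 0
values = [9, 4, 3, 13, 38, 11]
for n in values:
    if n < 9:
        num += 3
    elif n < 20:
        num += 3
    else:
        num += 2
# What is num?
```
Trace:
  num=0
  num=3, n=9
  num=6, n=4
  num=9, n=3
  num=12, n=13
  num=14, n=38
  num=17, n=11

Final answer: 17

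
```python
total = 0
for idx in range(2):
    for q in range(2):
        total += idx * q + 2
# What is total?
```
Trace:
  total=0
  total=2, idx=0, q=0
  total=4, idx=0, q=1
  total=6, idx=1, q=0
  total=9, idx=1, q=1

Final answer: 9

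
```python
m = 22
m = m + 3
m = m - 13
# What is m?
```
Trace:
  m=22
  m=25
  m=12

Final answer: 12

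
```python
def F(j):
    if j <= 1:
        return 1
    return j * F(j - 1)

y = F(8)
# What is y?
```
Call trace:
F(j=8)
  F(j=7)
    F(j=6)
      F(j=5)
        F(j=4)
          F(j=3)
            F(j=2)
              F(j=1)
              -> return 1
            -> return 2
          -> return 6
        -> return 24
      -> return 120
    -> return 720
  -> return 5040
-> return 40320

Final answer: 40320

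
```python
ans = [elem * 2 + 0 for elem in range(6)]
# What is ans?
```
Trace:
  elem=0
  elem=1
  elem=2
  elem=3
  elem=4
  elem=5
  ans=[0, 2, 4, 6, 8, 10]

Final answer: [0, 2, 4, 6, 8, 10]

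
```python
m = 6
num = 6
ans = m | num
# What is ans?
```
Trace:
  m=6
  m=6, num=6
  m=6, num=6, ans=6

Final answer: 6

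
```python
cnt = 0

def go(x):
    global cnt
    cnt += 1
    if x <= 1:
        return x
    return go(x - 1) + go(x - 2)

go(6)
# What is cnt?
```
Call trace (a repeated sub-call is expanded the first time; later identical calls just restate its return value):
go(x=6)
  go(x=5)
    go(x=4)
      go(x=3)
        go(x=2)
          go(x=1)
          -> return 1
          go(x=0)
          -> return 0
        -> return 1
        go(x=1)
        -> return 1
      -> return 2
      go(x=2) -> return 1  (same call as traced above)
    -> return 3
    go(x=3) -> return 2  (same call as traced above)
  -> return 5
  go(x=4) -> return 3  (same call as traced above)
-> return 8

cnt is incremented once per call, so count the calls in each subtree. Let C(x) = number of calls made by go(x).
C(0) = C(1) = 1 (base case, no recursion); C(x) = 1 + C(x - 1) + C(x - 2) otherwise.
C(2) = 1 + C(1) + C(0) = 1 + 1 + 1 = 3
C(3) = 1 + C(2) + C(1) = 1 + 3 + 1 = 5
C(4) = 1 + C(3) + C(2) = 1 + 5 + 3 = 9
C(5) = 1 + C(4) + C(3) = 1 + 9 + 5 = 15
C(6) = 1 + C(5) + C(4) = 1 + 15 + 9 = 25
cnt = C(6) = 25

Final answer: 25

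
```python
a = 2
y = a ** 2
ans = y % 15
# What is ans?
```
Trace:
  a=2
  a=2, y=4
  a=2, y=4, ans=4

Final answer: 4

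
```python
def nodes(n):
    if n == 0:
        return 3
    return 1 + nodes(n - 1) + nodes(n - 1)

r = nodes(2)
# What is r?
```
Call trace (a repeated sub-call is expanded the first time; later identical calls just restate its return value):
nodes(n=2)
  nodes(n=1)
    nodes(n=0)
    -> return 3
    nodes(n=0)
    -> return 3
  -> return 7
  nodes(n=1) -> return 7  (same call as traced above)
-> return 15

Final answer: 15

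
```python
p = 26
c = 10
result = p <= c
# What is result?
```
Trace:
  p=26
  p=26, c=10
  p=26, c=10, result=False

Final answer: False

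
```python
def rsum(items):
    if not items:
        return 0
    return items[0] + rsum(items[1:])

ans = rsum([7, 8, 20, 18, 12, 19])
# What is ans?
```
Call trace:
rsum(items=[7, 8, 20, 18, 12, 19])
  rsum(items=[8, 20, 18, 12, 19])
    rsum(items=[20, 18, 12, 19])
      rsum(items=[18, 12, 19])
        rsum(items=[12, 19])
          rsum(items=[19])
            rsum(items=[])
            -> return 0
          -> return 19
        -> return 31
      -> return 49
    -> return 69
  -> return 77
-> return 84

Final answer: 84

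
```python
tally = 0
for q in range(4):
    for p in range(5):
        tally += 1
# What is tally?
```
Trace:
  tally=0
  tally=1, q=0, p=0
  tally=2, q=0, p=1
  tally=3, q=0, p=2
  tally=4, q=0, p=3
  tally=5, q=0, p=4
  tally=6, q=1, p=0
  tally=7, q=1, p=1
  tally=8, q=1, p=2
  tally=9, q=1, p=3
  tally=10, q=1, p=4
  tally=11, q=2, p=0
  tally=12, q=2, p=1
  tally=13, q=2, p=2
  tally=14, q=2, p=3
  tally=15, q=2, p=4
  tally=16, q=3, p=0
  tally=17, q=3, p=1
  tally=18, q=3, p=2
  tally=19, q=3, p=3
  tally=20, q=3, p=4

Final answer: 20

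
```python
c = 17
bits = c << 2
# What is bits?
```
Trace:
  c=17
  c=17, bits=68

Final answer: 68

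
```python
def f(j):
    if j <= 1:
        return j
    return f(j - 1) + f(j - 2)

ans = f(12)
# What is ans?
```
Call trace (a repeated sub-call is expanded the first time; later identical calls just restate its return value):
f(j=12)
  f(j=11)
    f(j=10)
      f(j=9)
        f(j=8)
          f(j=7)
            f(j=6)
              f(j=5)
                f(j=4)
                  f(j=3)
                    f(j=2)
                      f(j=1)
                      -> return 1
                      f(j=0)
                      -> return 0
                    -> return 1
                    f(j=1)
                    -> return 1
                  -> return 2
                  f(j=2) -> return 1  (same call as traced above)
                -> return 3
                f(j=3) -> return 2  (same call as traced above)
              -> return 5
              f(j=4) -> return 3  (same call as traced above)
            -> return 8
            f(j=5) -> return 5  (same call as traced above)
          -> return 13
          f(j=6) -> return 8  (same call as traced above)
        -> return 21
        f(j=7) -> return 13  (same call as traced above)
      -> return 34
      f(j=8) -> return 21  (same call as traced above)
    -> return 55
    f(j=9) -> return 34  (same call as traced above)
  -> return 89
  f(j=10) -> return 55  (same call as traced above)
-> return 144

Final answer: 144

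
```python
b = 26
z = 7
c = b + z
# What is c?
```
Trace:
  b=26
  b=26, z=7
  b=26, z=7, c=33

Final answer: 33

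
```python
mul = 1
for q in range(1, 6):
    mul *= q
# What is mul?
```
Trace:
  mul=1
  mul=1, q=1
  mul=2, q=2
  mul=6, q=3
  mul=24, q=4
  mul=120, q=5

Final answer: 120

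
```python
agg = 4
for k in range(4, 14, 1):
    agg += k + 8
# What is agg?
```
Trace:
  agg=4
  agg=16, k=4
  agg=29, k=5
  agg=43, k=6
  agg=58, k=7
  agg=74, k=8
  agg=91, k=9
  agg=109, k=10
  agg=128, k=11
  agg=148, k=12
  agg=169, k=13

Final answer: 169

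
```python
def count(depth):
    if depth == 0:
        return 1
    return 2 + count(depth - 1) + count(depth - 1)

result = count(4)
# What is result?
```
Call trace (a repeated sub-call is expanded the first time; later identical calls just restate its return value):
count(depth=4)
  count(depth=3)
    count(depth=2)
      count(depth=1)
        count(depth=0)
        -> return 1
        count(depth=0)
        -> return 1
      -> return 4
      count(depth=1) -> return 4  (same call as traced above)
    -> return 10
    count(depth=2) -> return 10  (same call as traced above)
  -> return 22
  count(depth=3) -> return 22  (same call as traced above)
-> return 46

Final answer: 46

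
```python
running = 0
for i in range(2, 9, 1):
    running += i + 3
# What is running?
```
Trace:
  running=0
  running=5, i=2
  running=11, i=3
  running=18, i=4
  running=26, i=5
  running=35, i=6
  running=45, i=7
  running=56, i=8

Final answer: 56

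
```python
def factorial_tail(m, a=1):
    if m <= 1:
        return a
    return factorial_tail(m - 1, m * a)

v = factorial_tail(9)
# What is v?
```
Call trace:
factorial_tail(m=9, a=1)
  factorial_tail(m=8, a=9)
    factorial_tail(m=7, a=72)
      factorial_tail(m=6, a=504)
        factorial_tail(m=5, a=3024)
          factorial_tail(m=4, a=15120)
            factorial_tail(m=3, a=60480)
              factorial_tail(m=2, a=181440)
                factorial_tail(m=1, a=362880)
                -> return 362880
              -> return 362880
            -> return 362880
          -> return 362880
        -> return 362880
      -> return 362880
    -> return 362880
  -> return 362880
-> return 362880

Final answer: 362880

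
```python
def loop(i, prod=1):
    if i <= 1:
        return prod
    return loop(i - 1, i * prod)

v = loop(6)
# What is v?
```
Call trace:
loop(i=6, prod=1)
  loop(i=5, prod=6)
    loop(i=4, prod=30)
      loop(i=3, prod=120)
        loop(i=2, prod=360)
          loop(i=1, prod=720)
          -> return 720
        -> return 720
      -> return 720
    -> return 720
  -> return 720
-> return 720

Final answer: 720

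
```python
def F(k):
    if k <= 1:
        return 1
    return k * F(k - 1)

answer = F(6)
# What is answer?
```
Call trace:
F(k=6)
  F(k=5)
    F(k=4)
      F(k=3)
        F(k=2)
          F(k=1)
          -> return 1
        -> return 2
      -> return 6
    -> return 24
  -> return 120
-> return 720

Final answer: 720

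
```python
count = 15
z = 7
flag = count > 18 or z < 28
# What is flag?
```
Trace:
  count=15
  count=15, z=7
  count=15, z=7, flag=True

Final answer: True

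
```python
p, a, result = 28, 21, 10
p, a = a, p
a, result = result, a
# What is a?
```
Trace:
  p=28, a=21, result=10
  p=21, a=28, result=10
  p=21, a=10, result=28

Final answer: 10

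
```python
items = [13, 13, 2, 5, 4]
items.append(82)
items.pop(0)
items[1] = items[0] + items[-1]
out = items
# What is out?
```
Trace:
  items=[13, 13, 2, 5, 4]
  items=[13, 13, 2, 5, 4, 82]
  items=[13, 2, 5, 4, 82]
  items=[13, 95, 5, 4, 82]
  items=[13, 95, 5, 4, 82], out=[13, 95, 5, 4, 82]

Final answer: [13, 95, 5, 4, 82]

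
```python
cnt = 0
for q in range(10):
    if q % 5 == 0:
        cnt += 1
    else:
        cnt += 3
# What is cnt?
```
Trace:
  cnt=0
  cnt=1, q=0
  cnt=4, q=1
  cnt=7, q=2
  cnt=10, q=3
  cnt=13, q=4
  cnt=14, q=5
  cnt=17, q=6
  cnt=20, q=7
  cnt=23, q=8
  cnt=26, q=9

Final answer: 26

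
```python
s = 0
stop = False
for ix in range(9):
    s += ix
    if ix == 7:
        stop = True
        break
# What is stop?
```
Trace:
  s=0
  s=0, stop=False
  s=0, stop=False, ix=0
  s=1, stop=False, ix=1
  s=3, stop=False, ix=2
  s=6, stop=False, ix=3
  s=10, stop=False, ix=4
  s=15, stop=False, ix=5
  s=21, stop=False, ix=6
  s=28, stop=True, ix=7

Final answer: True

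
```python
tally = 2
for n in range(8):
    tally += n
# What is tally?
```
Trace:
  tally=2
  tally=2, n=0
  tally=3, n=1
  tally=5, n=2
  tally=8, n=3
  tally=12, n=4
  tally=17, n=5
  tally=23, n=6
  tally=30, n=7

Final answer: 30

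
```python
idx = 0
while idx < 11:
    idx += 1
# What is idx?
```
Trace:
  idx=0
  idx=1
  idx=2
  idx=3
  idx=4
  idx=5
  idx=6
  idx=7
  idx=8
  idx=9
  idx=10
  idx=11

Final answer: 11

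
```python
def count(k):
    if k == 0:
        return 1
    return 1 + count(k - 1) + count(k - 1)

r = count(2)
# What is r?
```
Call trace (a repeated sub-call is expanded the first time; later identical calls just restate its return value):
count(k=2)
  count(k=1)
    count(k=0)
    -> return 1
    count(k=0)
    -> return 1
  -> return 3
  count(k=1) -> return 3  (same call as traced above)
-> return 7

Final answer: 7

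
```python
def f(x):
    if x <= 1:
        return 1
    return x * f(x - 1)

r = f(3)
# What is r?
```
Call trace:
f(x=3)
  f(x=2)
    f(x=1)
    -> return 1
  -> return 2
-> return 6

Final answer: 6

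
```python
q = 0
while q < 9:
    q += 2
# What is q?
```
Trace:
  q=0
  q=2
  q=4
  q=6
  q=8
  q=10

Final answer: 10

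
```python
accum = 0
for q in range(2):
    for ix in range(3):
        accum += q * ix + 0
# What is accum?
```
Trace:
  accum=0
  accum=0, q=0, ix=0
  accum=0, q=0, ix=1
  accum=0, q=0, ix=2
  accum=0, q=1, ix=0
  accum=1, q=1, ix=1
  accum=3, q=1, ix=2

Final answer: 3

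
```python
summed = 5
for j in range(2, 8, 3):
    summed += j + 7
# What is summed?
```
Trace:
  summed=5
  summed=14, j=2
  summed=26, j=5

Final answer: 26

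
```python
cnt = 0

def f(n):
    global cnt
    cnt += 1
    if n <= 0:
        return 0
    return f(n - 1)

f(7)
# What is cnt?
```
Call trace:
f(n=7)
  f(n=6)
    f(n=5)
      f(n=4)
        f(n=3)
          f(n=2)
            f(n=1)
              f(n=0)
              -> return 0
            -> return 0
          -> return 0
        -> return 0
      -> return 0
    -> return 0
  -> return 0
-> return 0

cnt is incremented once per call. f is entered once for each n = 7, 6, 5, 4, 3, 2, 1, 0 (the n <= 0 call returns without recursing), i.e. 7 + 1 calls.
cnt = 8

Final answer: 8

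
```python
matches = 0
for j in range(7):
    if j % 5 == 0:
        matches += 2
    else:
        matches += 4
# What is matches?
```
Trace:
  matches=0
  matches=2, j=0
  matches=6, j=1
  matches=10, j=2
  matches=14, j=3
  matches=18, j=4
  matches=20, j=5
  matches=24, j=6

Final answer: 24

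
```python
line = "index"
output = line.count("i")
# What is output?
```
Trace:
  line='index'
  line='index', output=1

Final answer: 1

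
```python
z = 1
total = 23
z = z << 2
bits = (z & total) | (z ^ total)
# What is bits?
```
Trace:
  z=1
  z=1, total=23
  z=4, total=23
  z=4, total=23, bits=23

Final answer: 23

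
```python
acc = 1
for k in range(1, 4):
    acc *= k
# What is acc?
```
Trace:
  acc=1
  acc=1, k=1
  acc=2, k=2
  acc=6, k=3

Final answer: 6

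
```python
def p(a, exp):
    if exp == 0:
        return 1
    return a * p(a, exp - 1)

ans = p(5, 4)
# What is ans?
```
Call trace:
p(a=5, exp=4)
  p(a=5, exp=3)
    p(a=5, exp=2)
      p(a=5, exp=1)
        p(a=5, exp=0)
        -> return 1
      -> return 5
    -> return 25
  -> return 125
-> return 625

Final answer: 625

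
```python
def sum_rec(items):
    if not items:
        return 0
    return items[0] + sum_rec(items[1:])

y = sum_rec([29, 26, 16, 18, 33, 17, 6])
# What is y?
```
Call trace:
sum_rec(items=[29, 26, 16, 18, 33, 17, 6])
  sum_rec(items=[26, 16, 18, 33, 17, 6])
    sum_rec(items=[16, 18, 33, 17, 6])
      sum_rec(items=[18, 33, 17, 6])
        sum_rec(items=[33, 17, 6])
          sum_rec(items=[17, 6])
            sum_rec(items=[6])
              sum_rec(items=[])
              -> return 0
            -> return 6
          -> return 23
        -> return 56
      -> return 74
    -> return 90
  -> return 116
-> return 145

Final answer: 145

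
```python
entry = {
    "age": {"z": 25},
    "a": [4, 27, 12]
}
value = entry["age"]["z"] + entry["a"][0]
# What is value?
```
Trace:
  entry={'age': {'z': 25}, 'a': [4, 27, 12]}
  entry={'age': {'z': 25}, 'a': [4, 27, 12]}, value=29

Final answer: 29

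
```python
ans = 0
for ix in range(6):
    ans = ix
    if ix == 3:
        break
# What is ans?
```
Trace:
  ans=0
  ans=0, ix=0
  ans=1, ix=1
  ans=2, ix=2
  ans=3, ix=3

Final answer: 3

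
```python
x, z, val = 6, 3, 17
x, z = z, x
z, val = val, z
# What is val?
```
Trace:
  x=6, z=3, val=17
  x=3, z=6, val=17
  x=3, z=17, val=6

Final answer: 6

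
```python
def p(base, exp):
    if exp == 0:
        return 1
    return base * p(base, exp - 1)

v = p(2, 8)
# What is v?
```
Call trace:
p(base=2, exp=8)
  p(base=2, exp=7)
    p(base=2, exp=6)
      p(base=2, exp=5)
        p(base=2, exp=4)
          p(base=2, exp=3)
            p(base=2, exp=2)
              p(base=2, exp=1)
                p(base=2, exp=0)
                -> return 1
              -> return 2
            -> return 4
          -> return 8
        -> return 16
      -> return 32
    -> return 64
  -> return 128
-> return 256

Final answer: 256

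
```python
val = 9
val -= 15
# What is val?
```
Trace:
  val=9
  val=-6

Final answer: -6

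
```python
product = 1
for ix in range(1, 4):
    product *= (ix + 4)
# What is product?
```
Trace:
  product=1
  product=5, ix=1
  product=30, ix=2
  product=210, ix=3

Final answer: 210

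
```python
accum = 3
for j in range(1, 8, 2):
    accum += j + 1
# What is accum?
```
Trace:
  accum=3
  accum=5, j=1
  accum=9, j=3
  accum=15, j=5
  accum=23, j=7

Final answer: 23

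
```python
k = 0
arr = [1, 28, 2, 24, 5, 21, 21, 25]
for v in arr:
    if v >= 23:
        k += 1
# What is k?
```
Trace:
  k=0
  k=0, v=1
  k=1, v=28
  k=1, v=2
  k=2, v=24
  k=2, v=5
  k=2, v=21
  k=2, v=21
  k=3, v=25

Final answer: 3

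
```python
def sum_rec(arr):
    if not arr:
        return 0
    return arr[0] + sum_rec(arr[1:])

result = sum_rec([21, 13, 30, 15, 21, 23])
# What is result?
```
Call trace:
sum_rec(arr=[21, 13, 30, 15, 21, 23])
  sum_rec(arr=[13, 30, 15, 21, 23])
    sum_rec(arr=[30, 15, 21, 23])
      sum_rec(arr=[15, 21, 23])
        sum_rec(arr=[21, 23])
          sum_rec(arr=[23])
            sum_rec(arr=[])
            -> return 0
          -> return 23
        -> return 44
      -> return 59
    -> return 89
  -> return 102
-> return 123

Final answer: 123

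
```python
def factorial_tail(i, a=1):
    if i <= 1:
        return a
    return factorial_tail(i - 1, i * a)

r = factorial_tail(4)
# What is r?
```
Call trace:
factorial_tail(i=4, a=1)
  factorial_tail(i=3, a=4)
    factorial_tail(i=2, a=12)
      factorial_tail(i=1, a=24)
      -> return 24
    -> return 24
  -> return 24
-> return 24

Final answer: 24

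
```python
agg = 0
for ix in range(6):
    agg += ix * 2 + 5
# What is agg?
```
Trace:
  agg=0
  agg=5, ix=0
  agg=12, ix=1
  agg=21, ix=2
  agg=32, ix=3
  agg=45, ix=4
  agg=60, ix=5

Final answer: 60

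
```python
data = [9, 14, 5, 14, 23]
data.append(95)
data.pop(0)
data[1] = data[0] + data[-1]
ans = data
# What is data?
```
Trace:
  data=[9, 14, 5, 14, 23]
  data=[9, 14, 5, 14, 23, 95]
  data=[14, 5, 14, 23, 95]
  data=[14, 109, 14, 23, 95]
  data=[14, 109, 14, 23, 95], ans=[14, 109, 14, 23, 95]

Final answer: [14, 109, 14, 23, 95]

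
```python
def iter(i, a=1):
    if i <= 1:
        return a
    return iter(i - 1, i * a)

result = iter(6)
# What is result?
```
Call trace:
iter(i=6, a=1)
  iter(i=5, a=6)
    iter(i=4, a=30)
      iter(i=3, a=120)
        iter(i=2, a=360)
          iter(i=1, a=720)
          -> return 720
        -> return 720
      -> return 720
    -> return 720
  -> return 720
-> return 720

Final answer: 720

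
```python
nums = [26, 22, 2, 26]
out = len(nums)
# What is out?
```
Trace:
  nums=[26, 22, 2, 26]
  nums=[26, 22, 2, 26], out=4

Final answer: 4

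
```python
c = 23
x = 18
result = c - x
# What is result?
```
Trace:
  c=23
  c=23, x=18
  c=23, x=18, result=5

Final answer: 5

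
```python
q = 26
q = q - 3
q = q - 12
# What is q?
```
Trace:
  q=26
  q=23
  q=11

Final answer: 11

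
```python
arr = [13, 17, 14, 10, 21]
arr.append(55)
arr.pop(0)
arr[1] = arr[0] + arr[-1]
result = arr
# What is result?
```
Trace:
  arr=[13, 17, 14, 10, 21]
  arr=[13, 17, 14, 10, 21, 55]
  arr=[17, 14, 10, 21, 55]
  arr=[17, 72, 10, 21, 55]
  arr=[17, 72, 10, 21, 55], result=[17, 72, 10, 21, 55]

Final answer: [17, 72, 10, 21, 55]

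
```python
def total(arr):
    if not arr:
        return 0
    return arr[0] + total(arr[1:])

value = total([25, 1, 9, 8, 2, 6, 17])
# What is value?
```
Call trace:
total(arr=[25, 1, 9, 8, 2, 6, 17])
  total(arr=[1, 9, 8, 2, 6, 17])
    total(arr=[9, 8, 2, 6, 17])
      total(arr=[8, 2, 6, 17])
        total(arr=[2, 6, 17])
          total(arr=[6, 17])
            total(arr=[17])
              total(arr=[])
              -> return 0
            -> return 17
          -> return 23
        -> return 25
      -> return 33
    -> return 42
  -> return 43
-> return 68

Final answer: 68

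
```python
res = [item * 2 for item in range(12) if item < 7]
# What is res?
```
Trace:
  item=0
  item=1
  item=2
  item=3
  item=4
  item=5
  item=6
  item=7
  item=8
  item=9
  item=10
  item=11
  res=[0, 2, 4, 6, 8, 10, 12]

Final answer: [0, 2, 4, 6, 8, 10, 12]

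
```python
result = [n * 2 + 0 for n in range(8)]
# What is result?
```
Trace:
  n=0
  n=1
  n=2
  n=3
  n=4
  n=5
  n=6
  n=7
  result=[0, 2, 4, 6, 8, 10, 12, 14]

Final answer: [0, 2, 4, 6, 8, 10, 12, 14]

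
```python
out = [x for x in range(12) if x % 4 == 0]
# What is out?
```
Trace:
  x=0
  x=1
  x=2
  x=3
  x=4
  x=5
  x=6
  x=7
  x=8
  x=9
  x=10
  x=11
  out=[0, 4, 8]

Final answer: [0, 4, 8]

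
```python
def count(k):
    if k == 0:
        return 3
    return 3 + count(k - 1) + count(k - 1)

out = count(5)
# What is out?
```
Call trace (a repeated sub-call is expanded the first time; later identical calls just restate its return value):
count(k=5)
  count(k=4)
    count(k=3)
      count(k=2)
        count(k=1)
          count(k=0)
          -> return 3
          count(k=0)
          -> return 3
        -> return 9
        count(k=1) -> return 9  (same call as traced above)
      -> return 21
      count(k=2) -> return 21  (same call as traced above)
    -> return 45
    count(k=3) -> return 45  (same call as traced above)
  -> return 93
  count(k=4) -> return 93  (same call as traced above)
-> return 189

Final answer: 189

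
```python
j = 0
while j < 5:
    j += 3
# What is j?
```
Trace:
  j=0
  j=3
  j=6

Final answer: 6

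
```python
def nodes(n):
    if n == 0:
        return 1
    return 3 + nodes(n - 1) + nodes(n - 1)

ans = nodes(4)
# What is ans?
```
Call trace (a repeated sub-call is expanded the first time; later identical calls just restate its return value):
nodes(n=4)
  nodes(n=3)
    nodes(n=2)
      nodes(n=1)
        nodes(n=0)
        -> return 1
        nodes(n=0)
        -> return 1
      -> return 5
      nodes(n=1) -> return 5  (same call as traced above)
    -> return 13
    nodes(n=2) -> return 13  (same call as traced above)
  -> return 29
  nodes(n=3) -> return 29  (same call as traced above)
-> return 61

Final answer: 61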